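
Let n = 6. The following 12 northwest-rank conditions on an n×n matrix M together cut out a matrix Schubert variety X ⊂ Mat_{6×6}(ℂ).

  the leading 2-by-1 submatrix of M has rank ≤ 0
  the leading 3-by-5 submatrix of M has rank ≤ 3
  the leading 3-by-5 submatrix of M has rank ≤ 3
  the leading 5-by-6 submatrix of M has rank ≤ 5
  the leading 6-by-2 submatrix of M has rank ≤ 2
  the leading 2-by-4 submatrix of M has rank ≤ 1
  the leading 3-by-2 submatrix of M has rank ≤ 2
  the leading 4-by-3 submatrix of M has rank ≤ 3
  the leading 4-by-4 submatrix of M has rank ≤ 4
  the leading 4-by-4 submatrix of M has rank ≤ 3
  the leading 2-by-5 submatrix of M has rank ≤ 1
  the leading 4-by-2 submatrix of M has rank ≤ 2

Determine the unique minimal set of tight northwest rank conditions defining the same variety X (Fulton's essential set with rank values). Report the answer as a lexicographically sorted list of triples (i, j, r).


Rank table r_w(6×6) implied by the 12 constraints:

  row 1: 0 | 1 | 1 | 1 | 1 | 1
  row 2: 0 | 1 | 1 | 1 | 1 | 2
  row 3: 1 | 2 | 2 | 2 | 2 | 3
  row 4: 1 | 2 | 3 | 3 | 3 | 4
  row 5: 1 | 2 | 3 | 4 | 4 | 5
  row 6: 1 | 2 | 3 | 4 | 5 | 6

reading off 1-entries of Δ²R: w = (2, 6, 1, 3, 4, 5).

|D(w)|=5, |Ess(w)|=2:

[(2, 1, 0), (2, 5, 1)]


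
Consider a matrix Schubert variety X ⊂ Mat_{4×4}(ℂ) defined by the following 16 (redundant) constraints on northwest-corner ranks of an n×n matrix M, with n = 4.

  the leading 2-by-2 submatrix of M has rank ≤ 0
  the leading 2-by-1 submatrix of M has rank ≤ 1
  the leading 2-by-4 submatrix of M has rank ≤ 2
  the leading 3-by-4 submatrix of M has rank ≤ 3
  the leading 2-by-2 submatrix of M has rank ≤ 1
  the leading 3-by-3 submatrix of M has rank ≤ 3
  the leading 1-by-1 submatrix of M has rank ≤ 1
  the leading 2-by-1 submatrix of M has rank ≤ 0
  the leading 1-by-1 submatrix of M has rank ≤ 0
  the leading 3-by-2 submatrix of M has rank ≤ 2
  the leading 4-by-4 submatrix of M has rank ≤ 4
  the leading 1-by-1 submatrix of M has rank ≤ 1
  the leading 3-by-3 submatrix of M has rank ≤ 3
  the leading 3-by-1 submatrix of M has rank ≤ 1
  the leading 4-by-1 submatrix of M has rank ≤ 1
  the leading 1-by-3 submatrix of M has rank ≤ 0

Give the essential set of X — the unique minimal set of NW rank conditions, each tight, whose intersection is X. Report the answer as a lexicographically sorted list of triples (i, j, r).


The tightest implied rank at each (i,j), from the 16 conditions:

  row 1: 0 0 0 1
  row 2: 0 0 1 2
  row 3: 1 1 2 3
  row 4: 1 2 3 4

the unique w with this rank table is (4, 3, 1, 2).

ℓ(w)=5; the 2 essential cells (i,j,r):

[(1, 3, 0), (2, 2, 0)]


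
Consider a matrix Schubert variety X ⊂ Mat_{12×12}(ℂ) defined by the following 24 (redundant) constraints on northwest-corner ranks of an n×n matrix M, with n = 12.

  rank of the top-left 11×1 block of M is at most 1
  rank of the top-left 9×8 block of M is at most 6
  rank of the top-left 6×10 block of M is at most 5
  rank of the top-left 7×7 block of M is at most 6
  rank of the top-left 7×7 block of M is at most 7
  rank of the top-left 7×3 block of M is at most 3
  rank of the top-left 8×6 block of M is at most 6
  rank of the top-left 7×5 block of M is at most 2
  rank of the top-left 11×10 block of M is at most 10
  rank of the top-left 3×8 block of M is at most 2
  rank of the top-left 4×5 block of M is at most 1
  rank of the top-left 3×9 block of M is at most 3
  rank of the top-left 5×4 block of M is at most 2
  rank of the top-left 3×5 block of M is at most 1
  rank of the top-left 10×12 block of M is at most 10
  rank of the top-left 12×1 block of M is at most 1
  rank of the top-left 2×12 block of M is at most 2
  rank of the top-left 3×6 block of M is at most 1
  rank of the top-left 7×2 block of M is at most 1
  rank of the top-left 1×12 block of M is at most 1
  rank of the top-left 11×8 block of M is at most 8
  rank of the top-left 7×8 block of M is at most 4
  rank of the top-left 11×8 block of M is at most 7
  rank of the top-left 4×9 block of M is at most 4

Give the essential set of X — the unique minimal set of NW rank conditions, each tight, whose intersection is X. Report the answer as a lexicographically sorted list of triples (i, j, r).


Computing R[i][j] = min implied NW-rank bound (n=12, 24 conditions):

  1, 1, 1, 1, 1, 1, 1, 1, 1, 1, 1, 1
  1, 1, 1, 1, 1, 1, 2, 2, 2, 2, 2, 2
  1, 1, 1, 1, 1, 1, 2, 2, 3, 3, 3, 3
  1, 1, 1, 1, 1, 2, 3, 3, 4, 4, 4, 4
  1, 1, 2, 2, 2, 3, 4, 4, 5, 5, 5, 5
  1, 1, 2, 2, 2, 3, 4, 4, 5, 5, 6, 6
  1, 1, 2, 2, 2, 3, 4, 4, 5, 6, 7, 7
  1, 2, 3, 3, 3, 4, 5, 5, 6, 7, 8, 8
  1, 2, 3, 4, 4, 5, 6, 6, 7, 8, 9, 9
  1, 2, 3, 4, 5, 6, 7, 7, 8, 9, 10, 10
  1, 2, 3, 4, 5, 6, 7, 7, 8, 9, 10, 11
  1, 2, 3, 4, 5, 6, 7, 8, 9, 10, 11, 12

so w = (1, 7, 9, 6, 3, 11, 10, 2, 4, 5, 12, 8).

Fulton essential set (8 of the 26 Rothe cells):

[(3, 6, 1), (3, 8, 2), (4, 5, 1), (6, 10, 5), (7, 2, 1), (7, 5, 2), (7, 8, 4), (11, 8, 7)]


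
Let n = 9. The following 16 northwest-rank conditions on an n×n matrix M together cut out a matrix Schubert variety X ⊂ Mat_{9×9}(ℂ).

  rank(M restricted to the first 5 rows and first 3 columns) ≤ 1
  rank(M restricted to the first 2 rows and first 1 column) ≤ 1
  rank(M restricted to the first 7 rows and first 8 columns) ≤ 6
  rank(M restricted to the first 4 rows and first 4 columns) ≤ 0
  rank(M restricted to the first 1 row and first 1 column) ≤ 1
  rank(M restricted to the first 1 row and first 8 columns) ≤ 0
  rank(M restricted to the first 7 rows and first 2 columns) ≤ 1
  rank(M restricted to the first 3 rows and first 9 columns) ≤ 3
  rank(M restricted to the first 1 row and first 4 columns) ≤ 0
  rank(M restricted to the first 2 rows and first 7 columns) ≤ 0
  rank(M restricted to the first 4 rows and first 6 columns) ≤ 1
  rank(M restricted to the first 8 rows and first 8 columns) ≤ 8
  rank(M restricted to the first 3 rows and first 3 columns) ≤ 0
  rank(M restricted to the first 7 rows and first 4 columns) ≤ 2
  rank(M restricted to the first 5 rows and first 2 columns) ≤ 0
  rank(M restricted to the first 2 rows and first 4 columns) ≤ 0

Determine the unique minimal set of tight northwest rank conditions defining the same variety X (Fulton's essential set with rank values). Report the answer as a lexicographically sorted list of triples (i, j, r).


Computing R[i][j] = min implied NW-rank bound (n=9, 16 conditions):

  i=1: 0 0 0 0 0 0 0 0 1
  i=2: 0 0 0 0 0 0 0 1 2
  i=3: 0 0 0 0 1 1 1 2 3
  i=4: 0 0 0 0 1 1 2 3 4
  i=5: 0 0 1 1 2 2 3 4 5
  i=6: 1 1 2 2 3 3 4 5 6
  i=7: 1 1 2 2 3 4 5 6 7
  i=8: 1 2 3 3 4 5 6 7 8
  i=9: 1 2 3 4 5 6 7 8 9

hence w(1..9) = (9, 8, 5, 7, 3, 1, 6, 2, 4).

ℓ(w)=28; the 7 essential cells (i,j,r):

[(1, 8, 0), (2, 7, 0), (4, 4, 0), (4, 6, 1), (5, 2, 0), (7, 2, 1), (7, 4, 2)]


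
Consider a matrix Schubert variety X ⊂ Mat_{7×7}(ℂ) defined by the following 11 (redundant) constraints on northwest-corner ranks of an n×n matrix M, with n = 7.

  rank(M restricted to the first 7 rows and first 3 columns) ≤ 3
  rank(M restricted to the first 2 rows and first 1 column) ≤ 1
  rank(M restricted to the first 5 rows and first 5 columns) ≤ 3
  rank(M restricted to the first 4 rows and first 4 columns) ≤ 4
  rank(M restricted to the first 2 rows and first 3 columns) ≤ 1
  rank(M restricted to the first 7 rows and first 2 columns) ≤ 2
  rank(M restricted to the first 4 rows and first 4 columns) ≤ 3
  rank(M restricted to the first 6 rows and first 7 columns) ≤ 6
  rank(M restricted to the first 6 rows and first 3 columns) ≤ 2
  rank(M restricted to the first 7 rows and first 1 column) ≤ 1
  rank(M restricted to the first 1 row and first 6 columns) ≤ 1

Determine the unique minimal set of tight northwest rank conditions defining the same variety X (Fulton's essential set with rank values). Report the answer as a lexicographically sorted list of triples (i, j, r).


Computing R[i][j] = min implied NW-rank bound (n=7, 11 conditions):

  1 | 1 | 1 | 1 | 1 | 1 | 1
  1 | 1 | 1 | 2 | 2 | 2 | 2
  1 | 2 | 2 | 3 | 3 | 3 | 3
  1 | 2 | 2 | 3 | 3 | 4 | 4
  1 | 2 | 2 | 3 | 3 | 4 | 5
  1 | 2 | 2 | 3 | 4 | 5 | 6
  1 | 2 | 3 | 4 | 5 | 6 | 7

reading off 1-entries of Δ²R: w = (1, 4, 2, 6, 7, 5, 3).

ℓ(w)=7; the 3 essential cells (i,j,r):

[(2, 3, 1), (5, 5, 3), (6, 3, 2)]


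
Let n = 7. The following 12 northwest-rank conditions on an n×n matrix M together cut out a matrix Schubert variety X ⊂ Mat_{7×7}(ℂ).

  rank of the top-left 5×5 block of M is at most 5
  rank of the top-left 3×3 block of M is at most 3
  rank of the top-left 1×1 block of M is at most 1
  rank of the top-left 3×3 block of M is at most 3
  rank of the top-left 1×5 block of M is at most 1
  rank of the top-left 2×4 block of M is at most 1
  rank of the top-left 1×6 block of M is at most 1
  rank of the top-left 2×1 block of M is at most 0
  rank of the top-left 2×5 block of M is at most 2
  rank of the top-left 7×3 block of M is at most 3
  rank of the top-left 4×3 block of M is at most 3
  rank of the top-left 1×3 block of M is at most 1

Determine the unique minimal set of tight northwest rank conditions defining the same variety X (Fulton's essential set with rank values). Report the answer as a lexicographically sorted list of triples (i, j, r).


Propagating the 12 rank bounds to every northwest block:

  R[1]: 0  1  1  1  1  1  1
  R[2]: 0  1  1  1  2  2  2
  R[3]: 1  2  2  2  3  3  3
  R[4]: 1  2  3  3  4  4  4
  R[5]: 1  2  3  4  5  5  5
  R[6]: 1  2  3  4  5  6  6
  R[7]: 1  2  3  4  5  6  7

so w = (2, 5, 1, 3, 4, 6, 7).

2 SE-corners of the 4-cell Rothe diagram give Ess(w):

[(2, 1, 0), (2, 4, 1)]


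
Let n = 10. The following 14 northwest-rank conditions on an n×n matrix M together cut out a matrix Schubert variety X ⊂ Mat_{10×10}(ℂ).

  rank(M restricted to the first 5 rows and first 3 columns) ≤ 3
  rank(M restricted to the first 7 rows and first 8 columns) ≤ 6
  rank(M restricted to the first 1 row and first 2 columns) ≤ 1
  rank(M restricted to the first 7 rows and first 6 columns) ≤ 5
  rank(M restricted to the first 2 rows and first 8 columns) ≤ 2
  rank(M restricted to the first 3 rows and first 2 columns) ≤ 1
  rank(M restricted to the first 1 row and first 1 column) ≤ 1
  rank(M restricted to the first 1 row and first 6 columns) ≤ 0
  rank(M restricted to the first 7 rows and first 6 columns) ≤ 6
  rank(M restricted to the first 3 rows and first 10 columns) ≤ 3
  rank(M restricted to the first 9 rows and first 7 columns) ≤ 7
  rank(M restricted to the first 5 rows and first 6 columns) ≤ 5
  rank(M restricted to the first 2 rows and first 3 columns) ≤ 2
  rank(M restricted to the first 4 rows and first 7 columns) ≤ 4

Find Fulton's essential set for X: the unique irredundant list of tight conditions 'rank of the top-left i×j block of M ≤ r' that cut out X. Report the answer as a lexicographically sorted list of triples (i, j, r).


Recovering R(i,j) via the rank-extension bound from the 14 conditions:

  R[1]: 0 0 0 0 0 0 1 1 1 1
  R[2]: 1 1 1 1 1 1 2 2 2 2
  R[3]: 1 1 2 2 2 2 3 3 3 3
  R[4]: 1 2 3 3 3 3 4 4 4 4
  R[5]: 1 2 3 4 4 4 5 5 5 5
  R[6]: 1 2 3 4 5 5 6 6 6 6
  R[7]: 1 2 3 4 5 5 6 6 7 7
  R[8]: 1 2 3 4 5 6 7 7 8 8
  R[9]: 1 2 3 4 5 6 7 8 9 9
  R[10]: 1 2 3 4 5 6 7 8 9 10

second differences of R give the permutation w = (7, 1, 3, 2, 4, 5, 9, 6, 8, 10).

ℓ(w)=9; the 4 essential cells (i,j,r):

[(1, 6, 0), (3, 2, 1), (7, 6, 5), (7, 8, 6)]


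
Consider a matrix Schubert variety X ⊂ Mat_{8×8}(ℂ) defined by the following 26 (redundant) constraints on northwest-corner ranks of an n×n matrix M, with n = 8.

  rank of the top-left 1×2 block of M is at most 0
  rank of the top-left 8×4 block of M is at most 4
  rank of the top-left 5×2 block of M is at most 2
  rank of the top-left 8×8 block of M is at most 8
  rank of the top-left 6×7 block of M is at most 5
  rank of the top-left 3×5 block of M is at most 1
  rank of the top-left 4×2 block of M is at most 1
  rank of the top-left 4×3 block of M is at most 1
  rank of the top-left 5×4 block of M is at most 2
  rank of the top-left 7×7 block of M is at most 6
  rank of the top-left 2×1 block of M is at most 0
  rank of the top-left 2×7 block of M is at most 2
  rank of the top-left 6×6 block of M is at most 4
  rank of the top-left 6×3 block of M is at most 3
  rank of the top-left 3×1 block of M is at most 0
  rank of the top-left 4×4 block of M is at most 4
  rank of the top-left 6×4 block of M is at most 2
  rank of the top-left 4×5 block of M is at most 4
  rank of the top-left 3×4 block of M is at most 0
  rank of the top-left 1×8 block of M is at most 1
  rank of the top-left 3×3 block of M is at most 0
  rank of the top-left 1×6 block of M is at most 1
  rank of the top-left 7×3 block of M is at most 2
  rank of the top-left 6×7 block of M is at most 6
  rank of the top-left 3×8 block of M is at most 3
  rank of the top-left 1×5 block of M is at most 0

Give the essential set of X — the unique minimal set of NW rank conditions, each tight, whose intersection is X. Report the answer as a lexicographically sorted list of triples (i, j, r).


Rank table r_w(8×8) implied by the 26 constraints:

  row 1: 0 | 0 | 0 | 0 | 0 | 1 | 1 | 1
  row 2: 0 | 0 | 0 | 0 | 1 | 2 | 2 | 2
  row 3: 0 | 0 | 0 | 0 | 1 | 2 | 3 | 3
  row 4: 1 | 1 | 1 | 1 | 2 | 3 | 4 | 4
  row 5: 1 | 2 | 2 | 2 | 3 | 4 | 5 | 5
  row 6: 1 | 2 | 2 | 2 | 3 | 4 | 5 | 6
  row 7: 1 | 2 | 2 | 3 | 4 | 5 | 6 | 7
  row 8: 1 | 2 | 3 | 4 | 5 | 6 | 7 | 8

hence w(1..8) = (6, 5, 7, 1, 2, 8, 4, 3).

Rothe diagram D(w) (16 cells), 4 SE-corners (essential conditions):

[(1, 5, 0), (3, 4, 0), (6, 4, 2), (7, 3, 2)]


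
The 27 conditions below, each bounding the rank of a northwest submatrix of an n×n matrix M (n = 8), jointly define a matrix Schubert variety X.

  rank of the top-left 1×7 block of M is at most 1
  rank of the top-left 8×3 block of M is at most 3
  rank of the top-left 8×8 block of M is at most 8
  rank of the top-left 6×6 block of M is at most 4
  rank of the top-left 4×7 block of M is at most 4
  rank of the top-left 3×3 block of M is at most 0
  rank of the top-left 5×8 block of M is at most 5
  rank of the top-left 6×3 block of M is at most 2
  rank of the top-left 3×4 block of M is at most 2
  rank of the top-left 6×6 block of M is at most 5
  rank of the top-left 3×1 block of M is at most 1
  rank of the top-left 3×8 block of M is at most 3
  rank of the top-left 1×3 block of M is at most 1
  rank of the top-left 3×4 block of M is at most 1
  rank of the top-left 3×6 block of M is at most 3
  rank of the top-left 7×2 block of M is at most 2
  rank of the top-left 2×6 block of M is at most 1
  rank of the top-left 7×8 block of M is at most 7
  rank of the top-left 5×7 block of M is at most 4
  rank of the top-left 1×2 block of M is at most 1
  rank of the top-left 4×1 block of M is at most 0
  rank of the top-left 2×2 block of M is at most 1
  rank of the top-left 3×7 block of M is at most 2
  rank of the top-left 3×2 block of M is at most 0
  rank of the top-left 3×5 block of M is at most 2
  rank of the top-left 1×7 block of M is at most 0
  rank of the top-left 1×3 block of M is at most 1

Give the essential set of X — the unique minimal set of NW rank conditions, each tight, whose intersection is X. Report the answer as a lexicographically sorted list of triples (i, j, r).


Propagating the 27 rank bounds to every northwest block:

  0 | 0 | 0 | 0 | 0 | 0 | 0 | 1
  0 | 0 | 0 | 1 | 1 | 1 | 1 | 2
  0 | 0 | 0 | 1 | 2 | 2 | 2 | 3
  0 | 1 | 1 | 2 | 3 | 3 | 3 | 4
  1 | 2 | 2 | 3 | 4 | 4 | 4 | 5
  1 | 2 | 2 | 3 | 4 | 4 | 5 | 6
  1 | 2 | 3 | 4 | 5 | 5 | 6 | 7
  1 | 2 | 3 | 4 | 5 | 6 | 7 | 8

so w = (8, 4, 5, 2, 1, 7, 3, 6).

Fulton essential set (5 of the 16 Rothe cells):

[(1, 7, 0), (3, 3, 0), (4, 1, 0), (6, 3, 2), (6, 6, 4)]


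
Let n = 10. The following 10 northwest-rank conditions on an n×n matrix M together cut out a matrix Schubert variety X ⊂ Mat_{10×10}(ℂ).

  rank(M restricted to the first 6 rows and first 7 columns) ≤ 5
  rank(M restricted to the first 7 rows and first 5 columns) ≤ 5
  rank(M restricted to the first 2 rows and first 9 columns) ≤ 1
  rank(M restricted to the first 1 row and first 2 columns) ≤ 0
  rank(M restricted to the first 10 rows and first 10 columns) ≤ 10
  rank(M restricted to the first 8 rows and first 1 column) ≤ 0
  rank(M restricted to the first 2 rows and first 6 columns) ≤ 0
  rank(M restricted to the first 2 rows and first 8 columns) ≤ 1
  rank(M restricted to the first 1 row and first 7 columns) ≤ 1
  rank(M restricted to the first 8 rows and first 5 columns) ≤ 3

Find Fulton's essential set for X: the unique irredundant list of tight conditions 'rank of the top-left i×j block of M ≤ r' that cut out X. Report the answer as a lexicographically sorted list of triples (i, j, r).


Recovering R(i,j) via the rank-extension bound from the 10 conditions:

  row 1: 0 | 0 | 0 | 0 | 0 | 0 | 1 | 1 | 1 | 1
  row 2: 0 | 0 | 0 | 0 | 0 | 0 | 1 | 1 | 1 | 2
  row 3: 0 | 1 | 1 | 1 | 1 | 1 | 2 | 2 | 2 | 3
  row 4: 0 | 1 | 2 | 2 | 2 | 2 | 3 | 3 | 3 | 4
  row 5: 0 | 1 | 2 | 3 | 3 | 3 | 4 | 4 | 4 | 5
  row 6: 0 | 1 | 2 | 3 | 3 | 4 | 5 | 5 | 5 | 6
  row 7: 0 | 1 | 2 | 3 | 3 | 4 | 5 | 6 | 6 | 7
  row 8: 0 | 1 | 2 | 3 | 3 | 4 | 5 | 6 | 7 | 8
  row 9: 1 | 2 | 3 | 4 | 4 | 5 | 6 | 7 | 8 | 9
  row 10: 1 | 2 | 3 | 4 | 5 | 6 | 7 | 8 | 9 | 10

the unique w with this rank table is (7, 10, 2, 3, 4, 6, 8, 9, 1, 5).

4 SE-corners of the 23-cell Rothe diagram give Ess(w):

[(2, 6, 0), (2, 9, 1), (8, 1, 0), (8, 5, 3)]


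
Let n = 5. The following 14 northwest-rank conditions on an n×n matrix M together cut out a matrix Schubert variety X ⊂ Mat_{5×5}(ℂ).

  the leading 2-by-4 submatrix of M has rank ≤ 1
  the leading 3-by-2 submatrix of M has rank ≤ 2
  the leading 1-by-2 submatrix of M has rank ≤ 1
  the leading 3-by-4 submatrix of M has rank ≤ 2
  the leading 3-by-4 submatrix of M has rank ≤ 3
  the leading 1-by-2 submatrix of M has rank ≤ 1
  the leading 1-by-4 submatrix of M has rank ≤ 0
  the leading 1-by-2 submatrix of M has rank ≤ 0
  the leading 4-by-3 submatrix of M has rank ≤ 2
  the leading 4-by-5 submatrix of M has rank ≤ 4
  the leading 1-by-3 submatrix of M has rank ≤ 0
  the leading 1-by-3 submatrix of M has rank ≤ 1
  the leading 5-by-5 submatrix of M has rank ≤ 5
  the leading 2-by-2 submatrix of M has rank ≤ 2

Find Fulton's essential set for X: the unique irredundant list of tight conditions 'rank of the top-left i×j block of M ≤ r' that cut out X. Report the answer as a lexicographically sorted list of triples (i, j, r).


Computing R[i][j] = min implied NW-rank bound (n=5, 14 conditions):

  0 | 0 | 0 | 0 | 1
  1 | 1 | 1 | 1 | 2
  1 | 2 | 2 | 2 | 3
  1 | 2 | 2 | 3 | 4
  1 | 2 | 3 | 4 | 5

second differences of R give the permutation w = (5, 1, 2, 4, 3).

Fulton essential set (2 of the 5 Rothe cells):

[(1, 4, 0), (4, 3, 2)]


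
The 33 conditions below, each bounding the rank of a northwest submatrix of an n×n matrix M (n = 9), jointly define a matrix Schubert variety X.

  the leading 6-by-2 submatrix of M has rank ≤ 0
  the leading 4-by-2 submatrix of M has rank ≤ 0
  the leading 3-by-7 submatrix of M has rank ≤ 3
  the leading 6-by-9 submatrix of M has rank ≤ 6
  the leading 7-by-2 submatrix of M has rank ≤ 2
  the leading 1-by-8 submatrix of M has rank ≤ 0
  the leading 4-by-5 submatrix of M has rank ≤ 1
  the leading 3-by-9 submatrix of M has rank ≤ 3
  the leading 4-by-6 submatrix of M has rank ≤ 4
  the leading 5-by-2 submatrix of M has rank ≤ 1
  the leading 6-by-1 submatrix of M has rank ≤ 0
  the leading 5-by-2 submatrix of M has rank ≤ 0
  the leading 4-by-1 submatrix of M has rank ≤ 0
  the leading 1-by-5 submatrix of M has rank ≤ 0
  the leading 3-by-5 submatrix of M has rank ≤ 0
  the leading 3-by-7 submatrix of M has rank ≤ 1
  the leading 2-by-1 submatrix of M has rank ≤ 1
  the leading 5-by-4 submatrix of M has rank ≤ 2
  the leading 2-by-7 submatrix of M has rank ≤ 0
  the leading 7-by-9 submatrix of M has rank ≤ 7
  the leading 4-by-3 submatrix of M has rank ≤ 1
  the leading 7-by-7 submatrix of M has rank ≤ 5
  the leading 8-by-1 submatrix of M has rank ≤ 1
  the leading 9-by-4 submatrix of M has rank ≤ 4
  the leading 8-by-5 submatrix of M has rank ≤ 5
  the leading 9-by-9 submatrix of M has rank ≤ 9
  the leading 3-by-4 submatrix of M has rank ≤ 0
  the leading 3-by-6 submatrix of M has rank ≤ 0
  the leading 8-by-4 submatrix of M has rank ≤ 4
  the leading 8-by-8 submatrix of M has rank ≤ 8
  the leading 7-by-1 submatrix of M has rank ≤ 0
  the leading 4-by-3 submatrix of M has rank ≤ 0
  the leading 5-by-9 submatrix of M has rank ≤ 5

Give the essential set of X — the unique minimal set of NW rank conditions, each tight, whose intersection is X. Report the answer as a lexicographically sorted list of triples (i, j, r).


Computing R[i][j] = min implied NW-rank bound (n=9, 33 conditions):

  row 1: 0 | 0 | 0 | 0 | 0 | 0 | 0 | 0 | 1
  row 2: 0 | 0 | 0 | 0 | 0 | 0 | 0 | 1 | 2
  row 3: 0 | 0 | 0 | 0 | 0 | 0 | 1 | 2 | 3
  row 4: 0 | 0 | 0 | 1 | 1 | 1 | 2 | 3 | 4
  row 5: 0 | 0 | 1 | 2 | 2 | 2 | 3 | 4 | 5
  row 6: 0 | 0 | 1 | 2 | 3 | 3 | 4 | 5 | 6
  row 7: 0 | 1 | 2 | 3 | 4 | 4 | 5 | 6 | 7
  row 8: 1 | 2 | 3 | 4 | 5 | 5 | 6 | 7 | 8
  row 9: 1 | 2 | 3 | 4 | 5 | 6 | 7 | 8 | 9

hence w(1..9) = (9, 8, 7, 4, 3, 5, 2, 1, 6).

ℓ(w)=29; the 6 essential cells (i,j,r):

[(1, 8, 0), (2, 7, 0), (3, 6, 0), (4, 3, 0), (6, 2, 0), (7, 1, 0)]


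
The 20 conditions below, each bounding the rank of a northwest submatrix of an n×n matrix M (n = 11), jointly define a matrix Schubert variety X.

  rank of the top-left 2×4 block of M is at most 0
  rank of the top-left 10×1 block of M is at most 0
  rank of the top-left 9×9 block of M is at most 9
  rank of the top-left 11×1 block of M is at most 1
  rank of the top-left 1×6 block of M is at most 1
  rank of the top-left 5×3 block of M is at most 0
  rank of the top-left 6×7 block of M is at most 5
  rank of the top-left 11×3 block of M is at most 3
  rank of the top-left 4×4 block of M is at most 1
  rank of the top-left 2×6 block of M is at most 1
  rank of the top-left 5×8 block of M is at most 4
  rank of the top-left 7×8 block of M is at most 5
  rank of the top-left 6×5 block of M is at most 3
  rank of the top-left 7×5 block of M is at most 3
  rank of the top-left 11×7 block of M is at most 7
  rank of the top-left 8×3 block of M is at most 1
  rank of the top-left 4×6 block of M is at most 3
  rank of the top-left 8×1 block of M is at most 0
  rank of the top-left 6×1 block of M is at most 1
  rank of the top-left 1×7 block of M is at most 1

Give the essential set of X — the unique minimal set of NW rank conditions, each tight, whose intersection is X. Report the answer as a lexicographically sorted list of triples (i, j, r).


Rank table r_w(11×11) implied by the 20 constraints:

  0 | 0 | 0 | 0 | 1 | 1 | 1 | 1 | 1 | 1 | 1
  0 | 0 | 0 | 0 | 1 | 1 | 2 | 2 | 2 | 2 | 2
  0 | 0 | 0 | 1 | 2 | 2 | 3 | 3 | 3 | 3 | 3
  0 | 0 | 0 | 1 | 2 | 3 | 4 | 4 | 4 | 4 | 4
  0 | 0 | 0 | 1 | 2 | 3 | 4 | 4 | 5 | 5 | 5
  0 | 1 | 1 | 2 | 3 | 4 | 5 | 5 | 6 | 6 | 6
  0 | 1 | 1 | 2 | 3 | 4 | 5 | 5 | 6 | 7 | 7
  0 | 1 | 1 | 2 | 3 | 4 | 5 | 6 | 7 | 8 | 8
  0 | 1 | 2 | 3 | 4 | 5 | 6 | 7 | 8 | 9 | 9
  0 | 1 | 2 | 3 | 4 | 5 | 6 | 7 | 8 | 9 | 10
  1 | 2 | 3 | 4 | 5 | 6 | 7 | 8 | 9 | 10 | 11

hence w(1..11) = (5, 7, 4, 6, 9, 2, 10, 8, 3, 11, 1).

ℓ(w)=27; the 7 essential cells (i,j,r):

[(2, 4, 0), (2, 6, 1), (5, 3, 0), (5, 8, 4), (7, 8, 5), (8, 3, 1), (10, 1, 0)]


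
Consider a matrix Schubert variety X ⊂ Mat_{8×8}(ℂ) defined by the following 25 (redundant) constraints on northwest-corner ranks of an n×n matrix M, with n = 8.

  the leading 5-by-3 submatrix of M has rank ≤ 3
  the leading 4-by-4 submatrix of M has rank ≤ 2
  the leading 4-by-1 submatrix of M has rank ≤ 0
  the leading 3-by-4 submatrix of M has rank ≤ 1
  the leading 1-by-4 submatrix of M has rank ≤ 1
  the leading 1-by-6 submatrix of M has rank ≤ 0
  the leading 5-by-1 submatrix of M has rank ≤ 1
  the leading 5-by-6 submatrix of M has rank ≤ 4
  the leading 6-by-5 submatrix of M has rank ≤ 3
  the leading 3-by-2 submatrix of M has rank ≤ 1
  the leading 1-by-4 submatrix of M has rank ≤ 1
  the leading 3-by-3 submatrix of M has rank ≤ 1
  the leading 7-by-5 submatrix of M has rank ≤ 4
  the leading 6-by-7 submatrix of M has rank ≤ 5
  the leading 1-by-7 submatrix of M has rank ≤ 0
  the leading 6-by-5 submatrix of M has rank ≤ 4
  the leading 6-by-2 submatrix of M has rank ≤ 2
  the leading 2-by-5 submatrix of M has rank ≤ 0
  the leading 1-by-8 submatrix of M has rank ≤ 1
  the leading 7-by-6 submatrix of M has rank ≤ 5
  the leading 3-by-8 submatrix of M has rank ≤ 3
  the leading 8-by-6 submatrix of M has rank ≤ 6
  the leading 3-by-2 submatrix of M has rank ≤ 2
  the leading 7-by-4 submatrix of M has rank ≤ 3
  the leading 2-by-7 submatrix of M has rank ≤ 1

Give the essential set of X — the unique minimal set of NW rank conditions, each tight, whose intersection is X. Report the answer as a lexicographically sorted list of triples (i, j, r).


Propagating the 25 rank bounds to every northwest block:

  i=1: 0 0 0 0 0 0 0 1
  i=2: 0 0 0 0 0 1 1 2
  i=3: 0 1 1 1 1 2 2 3
  i=4: 0 1 2 2 2 3 3 4
  i=5: 1 2 3 3 3 4 4 5
  i=6: 1 2 3 3 3 4 5 6
  i=7: 1 2 3 3 4 5 6 7
  i=8: 1 2 3 4 5 6 7 8

reading off 1-entries of Δ²R: w = (8, 6, 2, 3, 1, 7, 5, 4).

|D(w)|=17, |Ess(w)|=5:

[(1, 7, 0), (2, 5, 0), (4, 1, 0), (6, 5, 3), (7, 4, 3)]


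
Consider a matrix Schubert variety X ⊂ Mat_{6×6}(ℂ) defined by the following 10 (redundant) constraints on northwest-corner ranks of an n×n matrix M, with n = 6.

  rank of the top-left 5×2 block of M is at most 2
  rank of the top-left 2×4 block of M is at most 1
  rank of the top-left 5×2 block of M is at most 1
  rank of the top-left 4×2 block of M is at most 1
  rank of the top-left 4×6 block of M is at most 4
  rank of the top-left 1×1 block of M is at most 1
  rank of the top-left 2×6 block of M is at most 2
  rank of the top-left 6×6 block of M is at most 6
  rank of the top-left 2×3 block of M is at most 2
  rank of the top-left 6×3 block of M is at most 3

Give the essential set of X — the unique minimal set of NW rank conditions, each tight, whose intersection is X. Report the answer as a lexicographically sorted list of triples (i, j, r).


Computing R[i][j] = min implied NW-rank bound (n=6, 10 conditions):

  R[1]: 1  1  1  1  1  1
  R[2]: 1  1  1  1  2  2
  R[3]: 1  1  2  2  3  3
  R[4]: 1  1  2  3  4  4
  R[5]: 1  1  2  3  4  5
  R[6]: 1  2  3  4  5  6

hence w(1..6) = (1, 5, 3, 4, 6, 2).

|D(w)|=6, |Ess(w)|=2:

[(2, 4, 1), (5, 2, 1)]


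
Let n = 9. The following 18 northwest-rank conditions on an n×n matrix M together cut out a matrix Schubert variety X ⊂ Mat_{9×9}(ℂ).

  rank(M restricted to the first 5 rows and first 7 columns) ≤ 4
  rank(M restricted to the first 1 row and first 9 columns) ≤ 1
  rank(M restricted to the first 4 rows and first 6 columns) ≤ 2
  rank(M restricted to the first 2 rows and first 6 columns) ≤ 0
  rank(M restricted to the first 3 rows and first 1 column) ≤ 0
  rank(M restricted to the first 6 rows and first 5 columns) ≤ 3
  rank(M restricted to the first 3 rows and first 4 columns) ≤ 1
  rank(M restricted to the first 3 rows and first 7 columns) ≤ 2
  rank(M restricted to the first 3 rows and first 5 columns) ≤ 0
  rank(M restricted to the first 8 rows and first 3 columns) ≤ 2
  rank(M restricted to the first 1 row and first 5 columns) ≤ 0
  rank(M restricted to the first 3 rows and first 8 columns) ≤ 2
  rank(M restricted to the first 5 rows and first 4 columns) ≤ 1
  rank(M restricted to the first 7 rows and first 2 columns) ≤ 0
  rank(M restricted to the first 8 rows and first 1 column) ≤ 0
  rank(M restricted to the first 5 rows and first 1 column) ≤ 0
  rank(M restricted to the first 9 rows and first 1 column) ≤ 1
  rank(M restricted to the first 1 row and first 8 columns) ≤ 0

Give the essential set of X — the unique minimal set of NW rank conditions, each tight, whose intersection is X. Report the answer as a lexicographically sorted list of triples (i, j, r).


Reconstructing r_w from the 18 given conditions:

  i=1: 0 0 0 0 0 0 0 0 1
  i=2: 0 0 0 0 0 0 1 1 2
  i=3: 0 0 0 0 0 1 2 2 3
  i=4: 0 0 1 1 1 2 3 3 4
  i=5: 0 0 1 1 2 3 4 4 5
  i=6: 0 0 1 2 3 4 5 5 6
  i=7: 0 0 1 2 3 4 5 6 7
  i=8: 0 1 2 3 4 5 6 7 8
  i=9: 1 2 3 4 5 6 7 8 9

reading off 1-entries of Δ²R: w = (9, 7, 6, 3, 5, 4, 8, 2, 1).

|D(w)|=29, |Ess(w)|=6:

[(1, 8, 0), (2, 6, 0), (3, 5, 0), (5, 4, 1), (7, 2, 0), (8, 1, 0)]


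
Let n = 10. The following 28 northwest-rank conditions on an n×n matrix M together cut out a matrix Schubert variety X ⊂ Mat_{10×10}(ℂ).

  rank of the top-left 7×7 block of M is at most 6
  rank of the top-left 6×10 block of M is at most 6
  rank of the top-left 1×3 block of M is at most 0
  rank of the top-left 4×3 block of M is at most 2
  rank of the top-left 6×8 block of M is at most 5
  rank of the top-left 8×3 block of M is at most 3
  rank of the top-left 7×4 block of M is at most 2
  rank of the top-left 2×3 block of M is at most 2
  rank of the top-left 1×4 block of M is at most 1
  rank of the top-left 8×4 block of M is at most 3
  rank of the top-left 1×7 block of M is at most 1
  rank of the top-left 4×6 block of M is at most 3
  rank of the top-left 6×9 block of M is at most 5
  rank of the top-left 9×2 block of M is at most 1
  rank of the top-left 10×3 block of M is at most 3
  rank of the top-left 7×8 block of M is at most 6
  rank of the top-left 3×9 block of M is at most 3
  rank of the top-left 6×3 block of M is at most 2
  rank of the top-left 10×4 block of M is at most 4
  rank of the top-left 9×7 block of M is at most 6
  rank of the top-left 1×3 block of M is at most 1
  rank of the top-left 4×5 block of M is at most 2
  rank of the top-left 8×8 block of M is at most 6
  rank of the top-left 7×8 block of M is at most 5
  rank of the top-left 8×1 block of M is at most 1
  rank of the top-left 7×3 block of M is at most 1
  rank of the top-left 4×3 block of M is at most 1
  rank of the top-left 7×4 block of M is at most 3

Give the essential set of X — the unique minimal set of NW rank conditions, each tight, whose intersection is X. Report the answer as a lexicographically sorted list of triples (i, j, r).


Computing R[i][j] = min implied NW-rank bound (n=10, 28 conditions):

  row 1: 0, 0, 0, 1, 1, 1, 1, 1, 1, 1
  row 2: 1, 1, 1, 2, 2, 2, 2, 2, 2, 2
  row 3: 1, 1, 1, 2, 2, 3, 3, 3, 3, 3
  row 4: 1, 1, 1, 2, 2, 3, 4, 4, 4, 4
  row 5: 1, 1, 1, 2, 3, 4, 5, 5, 5, 5
  row 6: 1, 1, 1, 2, 3, 4, 5, 5, 5, 6
  row 7: 1, 1, 1, 2, 3, 4, 5, 5, 6, 7
  row 8: 1, 1, 2, 3, 4, 5, 6, 6, 7, 8
  row 9: 1, 1, 2, 3, 4, 5, 6, 7, 8, 9
  row 10: 1, 2, 3, 4, 5, 6, 7, 8, 9, 10

reading off 1-entries of Δ²R: w = (4, 1, 6, 7, 5, 10, 9, 3, 8, 2).

Fulton essential set (6 of the 20 Rothe cells):

[(1, 3, 0), (4, 5, 2), (6, 9, 5), (7, 3, 1), (7, 8, 5), (9, 2, 1)]


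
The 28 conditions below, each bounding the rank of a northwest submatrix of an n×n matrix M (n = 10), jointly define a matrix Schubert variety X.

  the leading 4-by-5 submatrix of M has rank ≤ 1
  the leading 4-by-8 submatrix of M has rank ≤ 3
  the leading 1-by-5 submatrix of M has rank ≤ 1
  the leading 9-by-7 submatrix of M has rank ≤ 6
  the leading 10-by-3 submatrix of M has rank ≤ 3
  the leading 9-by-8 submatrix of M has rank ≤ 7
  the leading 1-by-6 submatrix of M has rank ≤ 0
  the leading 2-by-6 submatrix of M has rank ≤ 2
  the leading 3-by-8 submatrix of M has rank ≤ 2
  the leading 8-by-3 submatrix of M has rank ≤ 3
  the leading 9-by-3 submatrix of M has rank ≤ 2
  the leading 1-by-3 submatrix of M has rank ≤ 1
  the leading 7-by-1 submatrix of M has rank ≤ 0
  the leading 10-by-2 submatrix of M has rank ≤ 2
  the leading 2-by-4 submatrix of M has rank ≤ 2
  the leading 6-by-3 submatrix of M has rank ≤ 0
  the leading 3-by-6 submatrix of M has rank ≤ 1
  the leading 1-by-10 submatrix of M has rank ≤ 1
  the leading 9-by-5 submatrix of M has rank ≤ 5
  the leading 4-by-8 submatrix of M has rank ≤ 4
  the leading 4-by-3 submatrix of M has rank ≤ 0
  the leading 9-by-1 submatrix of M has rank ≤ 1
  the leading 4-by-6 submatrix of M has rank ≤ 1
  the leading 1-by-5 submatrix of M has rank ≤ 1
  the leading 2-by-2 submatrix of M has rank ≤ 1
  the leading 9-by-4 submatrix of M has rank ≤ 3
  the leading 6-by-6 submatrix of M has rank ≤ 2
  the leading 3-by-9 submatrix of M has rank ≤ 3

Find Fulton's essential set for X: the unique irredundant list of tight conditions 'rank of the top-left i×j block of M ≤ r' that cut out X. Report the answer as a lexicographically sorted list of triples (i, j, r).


Propagating the 28 rank bounds to every northwest block:

  i=1: 0, 0, 0, 0, 0, 0, 1, 1, 1, 1
  i=2: 0, 0, 0, 1, 1, 1, 2, 2, 2, 2
  i=3: 0, 0, 0, 1, 1, 1, 2, 2, 3, 3
  i=4: 0, 0, 0, 1, 1, 1, 2, 3, 4, 4
  i=5: 0, 0, 0, 1, 2, 2, 3, 4, 5, 5
  i=6: 0, 0, 0, 1, 2, 2, 3, 4, 5, 6
  i=7: 0, 1, 1, 2, 3, 3, 4, 5, 6, 7
  i=8: 1, 2, 2, 3, 4, 4, 5, 6, 7, 8
  i=9: 1, 2, 2, 3, 4, 5, 6, 7, 8, 9
  i=10: 1, 2, 3, 4, 5, 6, 7, 8, 9, 10

giving w = (7, 4, 9, 8, 5, 10, 2, 1, 6, 3) via Δ²R.

7 SE-corners of the 29-cell Rothe diagram give Ess(w):

[(1, 6, 0), (3, 8, 2), (4, 6, 1), (6, 3, 0), (6, 6, 2), (7, 1, 0), (9, 3, 2)]


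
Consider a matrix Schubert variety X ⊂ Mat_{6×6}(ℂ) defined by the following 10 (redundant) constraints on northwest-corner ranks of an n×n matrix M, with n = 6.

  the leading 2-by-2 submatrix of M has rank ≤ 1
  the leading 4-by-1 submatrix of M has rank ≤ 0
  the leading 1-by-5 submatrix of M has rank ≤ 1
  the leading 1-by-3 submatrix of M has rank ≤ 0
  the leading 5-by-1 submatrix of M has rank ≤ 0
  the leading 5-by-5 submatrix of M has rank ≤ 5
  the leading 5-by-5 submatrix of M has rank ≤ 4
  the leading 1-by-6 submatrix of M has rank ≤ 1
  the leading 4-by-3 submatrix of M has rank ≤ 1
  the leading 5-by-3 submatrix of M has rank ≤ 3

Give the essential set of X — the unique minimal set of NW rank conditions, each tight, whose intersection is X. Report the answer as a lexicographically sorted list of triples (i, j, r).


Reconstructing r_w from the 10 given conditions:

  i=1: 0, 0, 0, 1, 1, 1
  i=2: 0, 1, 1, 2, 2, 2
  i=3: 0, 1, 1, 2, 3, 3
  i=4: 0, 1, 1, 2, 3, 4
  i=5: 0, 1, 2, 3, 4, 5
  i=6: 1, 2, 3, 4, 5, 6

hence w(1..6) = (4, 2, 5, 6, 3, 1).

ℓ(w)=9; the 3 essential cells (i,j,r):

[(1, 3, 0), (4, 3, 1), (5, 1, 0)]


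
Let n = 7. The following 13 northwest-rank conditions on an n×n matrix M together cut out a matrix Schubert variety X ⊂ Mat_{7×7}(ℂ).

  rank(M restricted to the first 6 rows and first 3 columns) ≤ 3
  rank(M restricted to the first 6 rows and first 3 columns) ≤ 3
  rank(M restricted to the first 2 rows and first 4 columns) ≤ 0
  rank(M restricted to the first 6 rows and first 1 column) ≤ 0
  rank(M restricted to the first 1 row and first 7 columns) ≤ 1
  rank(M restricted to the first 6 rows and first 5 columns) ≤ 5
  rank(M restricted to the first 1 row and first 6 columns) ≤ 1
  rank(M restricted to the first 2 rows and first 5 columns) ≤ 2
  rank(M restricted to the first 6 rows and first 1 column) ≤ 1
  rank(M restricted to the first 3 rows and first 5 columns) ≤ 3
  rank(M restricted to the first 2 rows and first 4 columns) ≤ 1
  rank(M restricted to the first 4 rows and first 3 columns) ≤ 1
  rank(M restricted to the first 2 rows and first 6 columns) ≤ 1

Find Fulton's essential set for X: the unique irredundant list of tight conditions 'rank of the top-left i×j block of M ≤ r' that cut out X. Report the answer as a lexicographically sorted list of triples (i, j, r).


Propagating the 13 rank bounds to every northwest block:

  row 1: 0  0  0  0  1  1  1
  row 2: 0  0  0  0  1  1  2
  row 3: 0  1  1  1  2  2  3
  row 4: 0  1  1  2  3  3  4
  row 5: 0  1  2  3  4  4  5
  row 6: 0  1  2  3  4  5  6
  row 7: 1  2  3  4  5  6  7

hence w(1..7) = (5, 7, 2, 4, 3, 6, 1).

ℓ(w)=14; the 4 essential cells (i,j,r):

[(2, 4, 0), (2, 6, 1), (4, 3, 1), (6, 1, 0)]


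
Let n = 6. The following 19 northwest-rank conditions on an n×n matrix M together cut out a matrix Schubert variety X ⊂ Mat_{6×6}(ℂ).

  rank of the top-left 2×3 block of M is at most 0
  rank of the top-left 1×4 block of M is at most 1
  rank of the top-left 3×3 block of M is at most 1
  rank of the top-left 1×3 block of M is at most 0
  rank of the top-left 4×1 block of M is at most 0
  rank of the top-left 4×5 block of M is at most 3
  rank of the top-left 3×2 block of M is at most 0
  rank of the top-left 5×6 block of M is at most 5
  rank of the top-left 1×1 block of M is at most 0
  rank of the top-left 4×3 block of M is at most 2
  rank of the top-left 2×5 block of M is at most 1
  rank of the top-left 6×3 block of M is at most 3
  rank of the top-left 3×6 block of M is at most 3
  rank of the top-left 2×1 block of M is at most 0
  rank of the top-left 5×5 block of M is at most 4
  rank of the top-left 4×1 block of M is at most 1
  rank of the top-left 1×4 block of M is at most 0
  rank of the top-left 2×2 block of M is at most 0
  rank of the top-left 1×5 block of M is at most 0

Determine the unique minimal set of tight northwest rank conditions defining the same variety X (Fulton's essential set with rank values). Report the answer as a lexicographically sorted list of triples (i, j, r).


The tightest implied rank at each (i,j), from the 19 conditions:

  0, 0, 0, 0, 0, 1
  0, 0, 0, 1, 1, 2
  0, 0, 1, 2, 2, 3
  0, 1, 2, 3, 3, 4
  1, 2, 3, 4, 4, 5
  1, 2, 3, 4, 5, 6

the unique w with this rank table is (6, 4, 3, 2, 1, 5).

ℓ(w)=11; the 4 essential cells (i,j,r):

[(1, 5, 0), (2, 3, 0), (3, 2, 0), (4, 1, 0)]


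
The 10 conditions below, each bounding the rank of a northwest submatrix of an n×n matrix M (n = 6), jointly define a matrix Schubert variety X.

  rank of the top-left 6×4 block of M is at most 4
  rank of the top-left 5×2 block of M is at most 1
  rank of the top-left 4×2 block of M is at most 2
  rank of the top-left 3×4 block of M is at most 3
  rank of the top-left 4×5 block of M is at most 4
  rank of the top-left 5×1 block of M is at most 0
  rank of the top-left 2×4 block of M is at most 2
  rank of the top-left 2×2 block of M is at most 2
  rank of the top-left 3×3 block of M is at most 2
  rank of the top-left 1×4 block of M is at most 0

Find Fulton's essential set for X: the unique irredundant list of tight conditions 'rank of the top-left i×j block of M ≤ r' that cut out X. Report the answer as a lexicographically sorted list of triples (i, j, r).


Propagating the 10 rank bounds to every northwest block:

  R[1]: 0  0  0  0  1  1
  R[2]: 0  1  1  1  2  2
  R[3]: 0  1  2  2  3  3
  R[4]: 0  1  2  3  4  4
  R[5]: 0  1  2  3  4  5
  R[6]: 1  2  3  4  5  6

second differences of R give the permutation w = (5, 2, 3, 4, 6, 1).

Fulton essential set (2 of the 8 Rothe cells):

[(1, 4, 0), (5, 1, 0)]


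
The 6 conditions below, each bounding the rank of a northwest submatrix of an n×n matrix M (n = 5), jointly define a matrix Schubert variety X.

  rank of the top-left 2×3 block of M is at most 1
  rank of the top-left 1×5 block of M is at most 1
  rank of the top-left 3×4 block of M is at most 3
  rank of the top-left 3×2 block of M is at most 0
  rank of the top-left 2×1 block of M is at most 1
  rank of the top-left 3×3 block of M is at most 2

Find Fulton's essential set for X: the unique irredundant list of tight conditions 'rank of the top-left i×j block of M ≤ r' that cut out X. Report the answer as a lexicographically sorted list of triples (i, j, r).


Propagating the 6 rank bounds to every northwest block:

  R[1]: 0 0 1 1 1
  R[2]: 0 0 1 2 2
  R[3]: 0 0 1 2 3
  R[4]: 1 1 2 3 4
  R[5]: 1 2 3 4 5

second differences of R give the permutation w = (3, 4, 5, 1, 2).

Rothe diagram D(w) (6 cells), 1 SE-corner (essential condition):

[(3, 2, 0)]
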